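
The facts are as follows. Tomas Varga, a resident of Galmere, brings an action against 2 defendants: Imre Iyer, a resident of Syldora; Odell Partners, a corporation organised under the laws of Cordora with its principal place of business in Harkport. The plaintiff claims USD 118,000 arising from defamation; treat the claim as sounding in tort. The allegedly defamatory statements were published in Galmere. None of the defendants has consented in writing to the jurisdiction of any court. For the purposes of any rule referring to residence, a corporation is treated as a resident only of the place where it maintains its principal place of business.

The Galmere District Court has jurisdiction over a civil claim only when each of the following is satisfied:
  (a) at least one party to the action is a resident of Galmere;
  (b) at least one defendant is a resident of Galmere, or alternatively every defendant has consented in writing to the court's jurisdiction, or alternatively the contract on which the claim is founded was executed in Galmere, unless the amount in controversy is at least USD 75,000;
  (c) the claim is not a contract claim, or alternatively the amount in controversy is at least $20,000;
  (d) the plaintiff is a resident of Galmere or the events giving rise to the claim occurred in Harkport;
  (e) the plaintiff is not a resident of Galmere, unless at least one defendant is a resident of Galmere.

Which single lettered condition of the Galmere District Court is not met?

(e)

The Galmere District Court:
  (a) Tomas Varga resides in Galmere. Condition met.
  (b) No defendant resides in Galmere (they reside in Syldora, Harkport); no such written consent has been filed; no contract (and hence no place of execution) is alleged — none of the alternatives is met. But the amount in controversy is USD 118,000, which meets the 75,000 dollars floor, and the 'unless' clause therefore excuses the requirement. Met.
  (c) The claim is a tort claim, not a contract claim, so this disjunct is met. Satisfied.
  (d) The plaintiff resides in Galmere, so this disjunct is met. Satisfied.
  (e) The plaintiff resides in Galmere. Nor does the 'unless' clause help: no defendant resides in Galmere (they reside in Syldora, Harkport). Condition not met.
Only condition (e) fails.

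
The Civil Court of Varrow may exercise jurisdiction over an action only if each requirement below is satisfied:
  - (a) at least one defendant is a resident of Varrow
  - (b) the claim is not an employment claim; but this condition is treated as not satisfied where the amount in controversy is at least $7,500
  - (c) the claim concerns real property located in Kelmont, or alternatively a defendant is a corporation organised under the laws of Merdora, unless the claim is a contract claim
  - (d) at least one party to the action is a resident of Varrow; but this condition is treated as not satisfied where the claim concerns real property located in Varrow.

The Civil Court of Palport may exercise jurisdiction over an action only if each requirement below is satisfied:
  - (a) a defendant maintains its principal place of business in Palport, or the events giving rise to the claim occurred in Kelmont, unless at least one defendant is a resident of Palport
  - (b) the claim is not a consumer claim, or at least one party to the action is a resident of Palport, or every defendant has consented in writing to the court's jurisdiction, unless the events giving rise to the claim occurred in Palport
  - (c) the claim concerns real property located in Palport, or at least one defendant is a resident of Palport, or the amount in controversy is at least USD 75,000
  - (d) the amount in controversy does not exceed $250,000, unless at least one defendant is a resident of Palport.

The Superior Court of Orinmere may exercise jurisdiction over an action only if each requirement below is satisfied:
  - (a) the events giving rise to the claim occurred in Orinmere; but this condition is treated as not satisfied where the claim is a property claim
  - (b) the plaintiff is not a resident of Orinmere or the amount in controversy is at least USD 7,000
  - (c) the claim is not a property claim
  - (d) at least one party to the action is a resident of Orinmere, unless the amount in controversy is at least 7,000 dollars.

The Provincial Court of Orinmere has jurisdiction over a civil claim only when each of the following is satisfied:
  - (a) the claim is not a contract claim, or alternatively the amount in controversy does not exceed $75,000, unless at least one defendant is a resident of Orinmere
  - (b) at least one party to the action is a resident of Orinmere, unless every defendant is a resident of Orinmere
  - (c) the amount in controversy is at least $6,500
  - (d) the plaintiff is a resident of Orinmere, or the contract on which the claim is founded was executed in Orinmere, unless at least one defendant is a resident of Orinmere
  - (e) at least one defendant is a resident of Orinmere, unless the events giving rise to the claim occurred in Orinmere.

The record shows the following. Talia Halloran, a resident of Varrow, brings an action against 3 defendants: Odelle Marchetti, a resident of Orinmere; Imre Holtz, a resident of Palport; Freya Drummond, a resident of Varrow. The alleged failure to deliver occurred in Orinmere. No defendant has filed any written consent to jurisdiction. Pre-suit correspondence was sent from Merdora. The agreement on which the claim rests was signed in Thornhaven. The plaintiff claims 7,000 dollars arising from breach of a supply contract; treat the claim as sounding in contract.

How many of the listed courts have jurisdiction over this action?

4

The Civil Court of Varrow:
  (a) Freya Drummond resides in Varrow. Satisfied.
  (b) The claim is a contract claim, not an employment claim. The carve-out does not apply: the amount in controversy is USD 7,000, below the 7,500 dollars floor. Condition met.
  (c) The claim does not concern real property; no defendant is a corporation — none of the alternatives is met. The proviso rescues it, though: the claim is a contract claim. Satisfied.
  (d) Talia Halloran resides in Varrow. The carve-out does not apply: the claim does not concern real property. Met.
  → Every requirement is satisfied — jurisdiction.
The Civil Court of Palport:
  (a) No defendant is a corporation; the operative events occurred in Orinmere, not Kelmont — every alternative fails. The proviso rescues it, though: Imre Holtz resides in Palport. Condition met.
  (b) The claim is a contract claim, not a consumer claim, which satisfies one of the alternatives. Satisfied.
  (c) Imre Holtz resides in Palport, which satisfies one of the alternatives. Met.
  (d) The amount in controversy is USD 7,000, within the $250,000 ceiling. Satisfied.
  → Every requirement is satisfied — jurisdiction.
The Superior Court of Orinmere:
  (a) The operative events occurred in Orinmere. The carve-out does not apply: the claim is a contract claim, not a property claim. Condition met.
  (b) The plaintiff resides in Varrow, which is not Orinmere — that alternative is enough. Satisfied.
  (c) The claim is a contract claim, not a property claim. Condition met.
  (d) Odelle Marchetti resides in Orinmere. Met.
  → All conditions met; jurisdiction exists.
The Provincial Court of Orinmere:
  (a) The amount in controversy is USD 7,000, within the $75,000 ceiling — that alternative is enough. Satisfied.
  (b) Odelle Marchetti resides in Orinmere. Satisfied.
  (c) The amount in controversy is $7,000, which meets the USD 6,500 floor. Satisfied.
  (d) The plaintiff resides in Varrow, not Orinmere; the contract was executed in Thornhaven, not Orinmere — no alternative holds. The proviso rescues it, though: Odelle Marchetti resides in Orinmere. Satisfied.
  (e) Odelle Marchetti resides in Orinmere. Condition met.
  → All conditions met; jurisdiction exists.
Courts with jurisdiction: the Civil Court of Varrow, the Civil Court of Palport, the Superior Court of Orinmere, the Provincial Court of Orinmere — 4 in total.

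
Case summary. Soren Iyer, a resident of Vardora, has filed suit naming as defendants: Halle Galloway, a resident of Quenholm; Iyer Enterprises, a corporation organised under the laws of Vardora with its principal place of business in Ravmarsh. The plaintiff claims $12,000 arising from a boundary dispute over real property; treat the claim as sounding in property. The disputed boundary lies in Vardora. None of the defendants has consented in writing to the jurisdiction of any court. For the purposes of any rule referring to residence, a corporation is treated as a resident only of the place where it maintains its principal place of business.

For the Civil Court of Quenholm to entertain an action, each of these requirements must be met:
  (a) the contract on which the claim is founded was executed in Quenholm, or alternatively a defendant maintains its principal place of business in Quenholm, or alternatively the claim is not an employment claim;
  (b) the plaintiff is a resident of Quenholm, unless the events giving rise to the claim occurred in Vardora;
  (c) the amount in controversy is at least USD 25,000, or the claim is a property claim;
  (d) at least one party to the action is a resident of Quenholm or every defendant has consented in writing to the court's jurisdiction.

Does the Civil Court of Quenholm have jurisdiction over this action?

Yes

The Civil Court of Quenholm:
  (a) The claim is a property claim, not an employment claim — that alternative is enough. Met.
  (b) The plaintiff resides in Vardora, not Quenholm. The proviso rescues it, though: the operative events occurred in Vardora. Condition met.
  (c) The claim is a property claim, which satisfies one of the alternatives. Condition met.
  (d) Halle Galloway resides in Quenholm, which satisfies one of the alternatives. Condition met.
  → All conditions met; jurisdiction exists.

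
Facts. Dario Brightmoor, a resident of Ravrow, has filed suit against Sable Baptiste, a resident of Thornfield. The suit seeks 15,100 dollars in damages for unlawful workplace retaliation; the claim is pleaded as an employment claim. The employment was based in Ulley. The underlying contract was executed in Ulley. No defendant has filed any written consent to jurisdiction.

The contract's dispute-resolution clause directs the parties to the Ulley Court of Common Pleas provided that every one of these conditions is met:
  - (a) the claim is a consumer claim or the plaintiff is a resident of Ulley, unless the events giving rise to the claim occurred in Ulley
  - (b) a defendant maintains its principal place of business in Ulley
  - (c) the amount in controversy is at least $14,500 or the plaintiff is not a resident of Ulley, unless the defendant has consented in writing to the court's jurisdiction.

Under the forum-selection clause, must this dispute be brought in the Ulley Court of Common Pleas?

The Ulley Court of Common Pleas:
  (a) The claim is an employment claim, not a consumer claim; the plaintiff resides in Ravrow, not Ulley — every alternative fails. But the operative events occurred in Ulley, and the 'unless' clause therefore excuses the requirement. Satisfied.
  (b) No defendant is a corporation. Not satisfied.
  (c) The amount in controversy is USD 15,100, which meets the 14,500 dollars floor, so this disjunct is met. Met.
  → Forum clause is not triggered.

No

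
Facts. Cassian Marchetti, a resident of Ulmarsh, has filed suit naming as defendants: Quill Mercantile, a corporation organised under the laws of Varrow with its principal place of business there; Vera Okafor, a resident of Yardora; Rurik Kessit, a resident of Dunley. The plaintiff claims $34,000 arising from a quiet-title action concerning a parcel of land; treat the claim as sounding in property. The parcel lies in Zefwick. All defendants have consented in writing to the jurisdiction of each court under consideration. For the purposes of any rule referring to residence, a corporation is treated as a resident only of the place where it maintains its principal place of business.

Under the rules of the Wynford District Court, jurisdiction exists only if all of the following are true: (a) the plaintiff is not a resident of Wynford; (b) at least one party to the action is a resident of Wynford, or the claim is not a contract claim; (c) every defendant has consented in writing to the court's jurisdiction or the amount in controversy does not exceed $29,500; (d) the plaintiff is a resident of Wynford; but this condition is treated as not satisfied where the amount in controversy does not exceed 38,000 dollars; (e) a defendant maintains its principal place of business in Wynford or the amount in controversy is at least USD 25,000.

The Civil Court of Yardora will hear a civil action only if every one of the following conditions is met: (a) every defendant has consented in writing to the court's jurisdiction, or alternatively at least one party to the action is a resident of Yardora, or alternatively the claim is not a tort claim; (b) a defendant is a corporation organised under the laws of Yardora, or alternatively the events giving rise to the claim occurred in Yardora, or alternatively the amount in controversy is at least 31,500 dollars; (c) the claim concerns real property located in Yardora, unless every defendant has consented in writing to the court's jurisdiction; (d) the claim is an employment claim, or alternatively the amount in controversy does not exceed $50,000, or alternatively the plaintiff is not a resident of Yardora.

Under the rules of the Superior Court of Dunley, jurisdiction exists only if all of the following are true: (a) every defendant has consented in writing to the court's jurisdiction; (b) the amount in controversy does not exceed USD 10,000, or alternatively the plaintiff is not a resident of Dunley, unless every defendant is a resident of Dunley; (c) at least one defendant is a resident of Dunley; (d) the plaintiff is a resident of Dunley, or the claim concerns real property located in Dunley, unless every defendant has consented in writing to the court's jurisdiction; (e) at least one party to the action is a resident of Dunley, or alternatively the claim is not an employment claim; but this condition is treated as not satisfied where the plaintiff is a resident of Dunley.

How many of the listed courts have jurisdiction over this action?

The Wynford District Court:
  (a) The plaintiff resides in Ulmarsh, which is not Wynford. Condition met.
  (b) The claim is a property claim, not a contract claim, so this disjunct is met. Satisfied.
  (c) Every defendant has filed written consent, so one alternative holds. Met.
  (d) The plaintiff resides in Ulmarsh, not Wynford. Not met.
  (e) The amount in controversy is 34,000 dollars, which meets the $25,000 floor, so this disjunct is met. Condition met.
  → At least one condition fails; no jurisdiction.
The Civil Court of Yardora:
  (a) Every defendant has filed written consent, so one alternative holds. Satisfied.
  (b) The amount in controversy is 34,000 dollars, which meets the 31,500 dollars floor, which satisfies one of the alternatives. Condition met.
  (c) The property lies in Zefwick, not Yardora. But every defendant has filed written consent, and the 'unless' clause therefore excuses the requirement. Satisfied.
  (d) The amount in controversy is $34,000, within the 50,000 dollars ceiling, so one alternative holds. Satisfied.
  → The court has jurisdiction.
The Superior Court of Dunley:
  (a) Every defendant has filed written consent. Met.
  (b) The plaintiff resides in Ulmarsh, which is not Dunley — that alternative is enough. Met.
  (c) Rurik Kessit resides in Dunley. Satisfied.
  (d) The plaintiff resides in Ulmarsh, not Dunley; the property lies in Zefwick, not Dunley — none of the alternatives is met. The proviso rescues it, though: every defendant has filed written consent. Met.
  (e) Rurik Kessit resides in Dunley, which satisfies one of the alternatives. And the carve-out is inapplicable — the plaintiff resides in Ulmarsh, not Dunley. Met.
  → Every requirement is satisfied — jurisdiction.
Courts with jurisdiction: the Civil Court of Yardora, the Superior Court of Dunley — 2 in total.

2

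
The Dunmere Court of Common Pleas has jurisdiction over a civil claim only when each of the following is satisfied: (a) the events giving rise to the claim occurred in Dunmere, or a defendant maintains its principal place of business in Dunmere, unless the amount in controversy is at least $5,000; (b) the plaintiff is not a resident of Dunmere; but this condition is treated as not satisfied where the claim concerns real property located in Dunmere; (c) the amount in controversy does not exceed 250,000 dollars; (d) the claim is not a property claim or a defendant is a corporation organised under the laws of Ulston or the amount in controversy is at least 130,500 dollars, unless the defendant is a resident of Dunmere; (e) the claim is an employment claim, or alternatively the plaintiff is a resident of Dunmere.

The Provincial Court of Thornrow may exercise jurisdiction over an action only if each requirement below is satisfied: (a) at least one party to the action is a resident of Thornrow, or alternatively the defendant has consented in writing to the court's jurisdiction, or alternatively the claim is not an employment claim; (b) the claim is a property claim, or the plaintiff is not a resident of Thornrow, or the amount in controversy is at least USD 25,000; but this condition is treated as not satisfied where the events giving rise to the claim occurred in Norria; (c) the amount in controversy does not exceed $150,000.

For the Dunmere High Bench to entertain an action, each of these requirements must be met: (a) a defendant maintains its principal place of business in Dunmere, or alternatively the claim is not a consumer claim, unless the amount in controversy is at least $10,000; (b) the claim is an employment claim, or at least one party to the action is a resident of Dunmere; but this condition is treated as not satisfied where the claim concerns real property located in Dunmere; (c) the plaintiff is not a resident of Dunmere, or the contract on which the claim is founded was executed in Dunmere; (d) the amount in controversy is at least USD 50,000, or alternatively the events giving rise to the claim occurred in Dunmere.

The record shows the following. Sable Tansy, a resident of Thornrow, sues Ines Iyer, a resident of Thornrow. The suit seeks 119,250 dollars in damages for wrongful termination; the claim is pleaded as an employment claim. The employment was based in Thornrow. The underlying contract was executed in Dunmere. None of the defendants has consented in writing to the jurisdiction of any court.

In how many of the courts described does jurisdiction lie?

The Dunmere Court of Common Pleas:
  (a) The operative events occurred in Thornrow, not Dunmere; no defendant is a corporation — none of the alternatives is met. However, the amount in controversy is USD 119,250, which meets the $5,000 floor, so the 'unless' proviso supplies this condition. Met.
  (b) The plaintiff resides in Thornrow, which is not Dunmere. And the carve-out is inapplicable — the claim does not concern real property. Met.
  (c) The amount in controversy is 119,250 dollars, within the $250,000 ceiling. Condition met.
  (d) The claim is an employment claim, not a property claim — that alternative is enough. Satisfied.
  (e) The claim is an employment claim — that alternative is enough. Satisfied.
  → All conditions met; jurisdiction exists.
The Provincial Court of Thornrow:
  (a) Sable Tansy resides in Thornrow, so one alternative holds. Condition met.
  (b) The amount in controversy is USD 119,250, which meets the USD 25,000 floor — that alternative is enough. And the carve-out is inapplicable — the operative events occurred in Thornrow, not Norria. Satisfied.
  (c) The amount in controversy is $119,250, within the 150,000 dollars ceiling. Satisfied.
  → Jurisdiction lies.
The Dunmere High Bench:
  (a) The claim is an employment claim, not a consumer claim — that alternative is enough. Met.
  (b) The claim is an employment claim, so this disjunct is met. And the carve-out is inapplicable — the claim does not concern real property. Met.
  (c) The plaintiff resides in Thornrow, which is not Dunmere — that alternative is enough. Satisfied.
  (d) The amount in controversy is USD 119,250, which meets the $50,000 floor, which satisfies one of the alternatives. Satisfied.
  → All conditions met; jurisdiction exists.
Courts with jurisdiction: the Dunmere Court of Common Pleas, the Provincial Court of Thornrow, the Dunmere High Bench — 3 in total.

3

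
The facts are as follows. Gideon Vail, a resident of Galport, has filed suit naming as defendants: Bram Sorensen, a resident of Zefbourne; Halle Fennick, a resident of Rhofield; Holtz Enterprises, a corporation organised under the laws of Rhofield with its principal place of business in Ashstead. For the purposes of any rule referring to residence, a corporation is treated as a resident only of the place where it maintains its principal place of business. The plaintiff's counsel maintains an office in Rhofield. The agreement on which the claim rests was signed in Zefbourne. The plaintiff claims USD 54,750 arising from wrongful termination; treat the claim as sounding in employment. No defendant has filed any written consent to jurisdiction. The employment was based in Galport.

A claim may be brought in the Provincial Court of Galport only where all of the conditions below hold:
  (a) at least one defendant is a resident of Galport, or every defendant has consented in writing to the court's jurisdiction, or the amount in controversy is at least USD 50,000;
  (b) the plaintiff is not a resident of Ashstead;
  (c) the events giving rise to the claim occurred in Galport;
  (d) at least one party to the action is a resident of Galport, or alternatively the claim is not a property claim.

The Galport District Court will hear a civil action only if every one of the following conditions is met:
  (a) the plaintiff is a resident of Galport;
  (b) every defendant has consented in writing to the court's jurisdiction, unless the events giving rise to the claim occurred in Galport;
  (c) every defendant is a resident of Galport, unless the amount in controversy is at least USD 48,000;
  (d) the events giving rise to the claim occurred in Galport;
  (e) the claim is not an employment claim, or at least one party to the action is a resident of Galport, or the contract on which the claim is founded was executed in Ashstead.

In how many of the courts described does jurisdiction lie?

The Provincial Court of Galport:
  (a) The amount in controversy is 54,750 dollars, which meets the $50,000 floor — that alternative is enough. Satisfied.
  (b) The plaintiff resides in Galport, which is not Ashstead. Satisfied.
  (c) The operative events occurred in Galport. Satisfied.
  (d) Gideon Vail resides in Galport, so one alternative holds. Met.
  → The court has jurisdiction.
The Galport District Court:
  (a) The plaintiff resides in Galport. Met.
  (b) No such written consent has been filed. But the operative events occurred in Galport, and the 'unless' clause therefore excuses the requirement. Met.
  (c) The defendants reside as follows — Bram Sorensen in Zefbourne, Halle Fennick in Rhofield, Holtz Enterprises in Ashstead — not all in Galport. The proviso rescues it, though: the amount in controversy is $54,750, which meets the 48,000 dollars floor. Condition met.
  (d) The operative events occurred in Galport. Met.
  (e) Gideon Vail resides in Galport, so one alternative holds. Met.
  → Jurisdiction lies.
Courts with jurisdiction: the Provincial Court of Galport, the Galport District Court — 2 in total.

2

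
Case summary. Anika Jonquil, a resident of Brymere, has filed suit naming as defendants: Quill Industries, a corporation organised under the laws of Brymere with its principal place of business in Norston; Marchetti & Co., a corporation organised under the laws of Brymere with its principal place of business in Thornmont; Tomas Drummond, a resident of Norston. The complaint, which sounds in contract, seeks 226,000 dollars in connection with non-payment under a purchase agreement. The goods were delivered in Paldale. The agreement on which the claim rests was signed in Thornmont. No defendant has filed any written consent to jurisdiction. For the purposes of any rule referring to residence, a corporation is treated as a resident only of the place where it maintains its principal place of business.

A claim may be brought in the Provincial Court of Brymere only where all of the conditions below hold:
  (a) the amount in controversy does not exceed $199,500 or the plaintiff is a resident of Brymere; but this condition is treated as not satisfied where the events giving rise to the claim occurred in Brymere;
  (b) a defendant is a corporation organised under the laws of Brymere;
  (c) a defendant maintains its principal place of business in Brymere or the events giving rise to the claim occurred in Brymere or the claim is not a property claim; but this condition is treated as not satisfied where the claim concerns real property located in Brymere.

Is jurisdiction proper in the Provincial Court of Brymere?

The Provincial Court of Brymere:
  (a) The plaintiff resides in Brymere, so one alternative holds. The carve-out does not apply: the operative events occurred in Paldale, not Brymere. Condition met.
  (b) Quill Industries is organised under the laws of Brymere. Satisfied.
  (c) The claim is a contract claim, not a property claim, which satisfies one of the alternatives. And the carve-out is inapplicable — the claim does not concern real property. Satisfied.
  → The court has jurisdiction.

Yes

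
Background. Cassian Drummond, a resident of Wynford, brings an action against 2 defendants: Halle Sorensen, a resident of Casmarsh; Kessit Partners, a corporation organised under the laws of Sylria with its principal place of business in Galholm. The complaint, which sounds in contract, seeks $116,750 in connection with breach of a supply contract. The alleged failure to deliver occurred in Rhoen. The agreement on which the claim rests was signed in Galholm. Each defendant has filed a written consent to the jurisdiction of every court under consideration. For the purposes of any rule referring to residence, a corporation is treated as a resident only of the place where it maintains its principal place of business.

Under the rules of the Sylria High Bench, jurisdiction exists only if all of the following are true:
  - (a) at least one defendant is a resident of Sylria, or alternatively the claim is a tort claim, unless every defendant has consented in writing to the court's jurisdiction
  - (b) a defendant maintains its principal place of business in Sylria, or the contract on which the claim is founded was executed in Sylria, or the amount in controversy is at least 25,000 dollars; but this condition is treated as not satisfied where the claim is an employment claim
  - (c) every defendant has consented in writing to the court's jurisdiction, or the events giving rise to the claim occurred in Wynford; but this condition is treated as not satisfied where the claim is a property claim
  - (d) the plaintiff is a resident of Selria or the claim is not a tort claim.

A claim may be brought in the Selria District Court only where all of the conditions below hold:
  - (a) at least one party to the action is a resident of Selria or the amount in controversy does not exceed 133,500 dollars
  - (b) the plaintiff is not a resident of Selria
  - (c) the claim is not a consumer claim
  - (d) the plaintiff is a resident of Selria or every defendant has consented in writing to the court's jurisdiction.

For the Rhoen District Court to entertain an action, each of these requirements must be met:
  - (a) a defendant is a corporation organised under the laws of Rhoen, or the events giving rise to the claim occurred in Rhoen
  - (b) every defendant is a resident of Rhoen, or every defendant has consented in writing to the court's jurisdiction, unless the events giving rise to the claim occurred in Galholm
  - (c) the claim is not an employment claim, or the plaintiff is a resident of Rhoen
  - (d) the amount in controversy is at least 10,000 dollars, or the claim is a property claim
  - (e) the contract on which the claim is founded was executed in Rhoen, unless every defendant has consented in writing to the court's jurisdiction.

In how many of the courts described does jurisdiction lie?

3

The Sylria High Bench:
  (a) No defendant resides in Sylria (they reside in Casmarsh, Galholm); the claim is a contract claim, not a tort claim — none of the alternatives is met. But every defendant has filed written consent, and the 'unless' clause therefore excuses the requirement. Satisfied.
  (b) The amount in controversy is 116,750 dollars, which meets the 25,000 dollars floor, so this disjunct is met. The carve-out does not apply: the claim is a contract claim, not an employment claim. Condition met.
  (c) Every defendant has filed written consent — that alternative is enough. The exception is not triggered, since the claim is a contract claim, not a property claim. Satisfied.
  (d) The claim is a contract claim, not a tort claim, so one alternative holds. Satisfied.
  → All conditions met; jurisdiction exists.
The Selria District Court:
  (a) The amount in controversy is $116,750, within the 133,500 dollars ceiling, so one alternative holds. Condition met.
  (b) The plaintiff resides in Wynford, which is not Selria. Satisfied.
  (c) The claim is a contract claim, not a consumer claim. Condition met.
  (d) Every defendant has filed written consent — that alternative is enough. Condition met.
  → Jurisdiction lies.
The Rhoen District Court:
  (a) The operative events occurred in Rhoen, which satisfies one of the alternatives. Satisfied.
  (b) Every defendant has filed written consent, so this disjunct is met. Met.
  (c) The claim is a contract claim, not an employment claim — that alternative is enough. Satisfied.
  (d) The amount in controversy is USD 116,750, which meets the 10,000 dollars floor, so one alternative holds. Met.
  (e) The contract was executed in Galholm, not Rhoen. However, every defendant has filed written consent, so the 'unless' proviso supplies this condition. Condition met.
  → All conditions met; jurisdiction exists.
Courts with jurisdiction: the Sylria High Bench, the Selria District Court, the Rhoen District Court — 3 in total.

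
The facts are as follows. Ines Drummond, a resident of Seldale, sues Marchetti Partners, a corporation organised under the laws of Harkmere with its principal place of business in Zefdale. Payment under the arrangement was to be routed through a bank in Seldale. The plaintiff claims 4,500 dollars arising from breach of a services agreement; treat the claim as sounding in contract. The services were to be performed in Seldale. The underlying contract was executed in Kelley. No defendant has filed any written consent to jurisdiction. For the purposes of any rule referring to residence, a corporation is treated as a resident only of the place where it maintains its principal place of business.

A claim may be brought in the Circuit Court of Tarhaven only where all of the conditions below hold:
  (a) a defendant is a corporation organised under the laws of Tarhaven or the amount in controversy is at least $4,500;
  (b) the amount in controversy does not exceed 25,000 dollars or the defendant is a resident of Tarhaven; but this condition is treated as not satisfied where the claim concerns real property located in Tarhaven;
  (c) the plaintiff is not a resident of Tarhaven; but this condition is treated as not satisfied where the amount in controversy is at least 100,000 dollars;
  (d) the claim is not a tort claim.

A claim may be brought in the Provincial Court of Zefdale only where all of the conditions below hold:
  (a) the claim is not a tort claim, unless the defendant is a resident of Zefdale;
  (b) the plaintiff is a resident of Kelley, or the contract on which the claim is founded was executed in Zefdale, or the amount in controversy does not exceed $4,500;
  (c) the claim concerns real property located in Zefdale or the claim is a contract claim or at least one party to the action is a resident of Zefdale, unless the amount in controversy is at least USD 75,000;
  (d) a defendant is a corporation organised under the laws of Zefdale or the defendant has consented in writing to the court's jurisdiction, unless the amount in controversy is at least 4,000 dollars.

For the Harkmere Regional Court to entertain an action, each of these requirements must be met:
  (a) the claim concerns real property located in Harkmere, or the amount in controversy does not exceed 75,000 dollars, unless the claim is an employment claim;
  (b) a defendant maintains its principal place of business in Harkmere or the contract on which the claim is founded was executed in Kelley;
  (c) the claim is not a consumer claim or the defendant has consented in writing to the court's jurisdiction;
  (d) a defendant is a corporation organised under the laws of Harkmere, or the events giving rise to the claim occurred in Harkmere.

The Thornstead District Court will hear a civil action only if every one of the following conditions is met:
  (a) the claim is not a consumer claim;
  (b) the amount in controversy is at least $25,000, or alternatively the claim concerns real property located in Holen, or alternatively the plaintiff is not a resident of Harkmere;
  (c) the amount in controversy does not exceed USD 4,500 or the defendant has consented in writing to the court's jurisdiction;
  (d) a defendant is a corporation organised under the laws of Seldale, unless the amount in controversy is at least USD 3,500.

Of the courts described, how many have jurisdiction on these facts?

The Circuit Court of Tarhaven:
  (a) The amount in controversy is 4,500 dollars, which meets the 4,500 dollars floor, so one alternative holds. Condition met.
  (b) The amount in controversy is 4,500 dollars, within the $25,000 ceiling, which satisfies one of the alternatives. The exception is not triggered, since the claim does not concern real property. Met.
  (c) The plaintiff resides in Seldale, which is not Tarhaven. The carve-out does not apply: the amount in controversy is 4,500 dollars, below the $100,000 floor. Met.
  (d) The claim is a contract claim, not a tort claim. Satisfied.
  → Every requirement is satisfied — jurisdiction.
The Provincial Court of Zefdale:
  (a) The claim is a contract claim, not a tort claim. Condition met.
  (b) The amount in controversy is 4,500 dollars, within the $4,500 ceiling, so this disjunct is met. Satisfied.
  (c) The claim is a contract claim — that alternative is enough. Satisfied.
  (d) The corporate defendant(s) are organised in Harkmere, not Zefdale; no such written consent has been filed — every alternative fails. However, the amount in controversy is $4,500, which meets the 4,000 dollars floor, so the 'unless' proviso supplies this condition. Met.
  → Jurisdiction lies.
The Harkmere Regional Court:
  (a) The amount in controversy is $4,500, within the $75,000 ceiling — that alternative is enough. Satisfied.
  (b) The contract was executed in Kelley, which satisfies one of the alternatives. Condition met.
  (c) The claim is a contract claim, not a consumer claim, so one alternative holds. Satisfied.
  (d) Marchetti Partners is organised under the laws of Harkmere, which satisfies one of the alternatives. Met.
  → The court has jurisdiction.
The Thornstead District Court:
  (a) The claim is a contract claim, not a consumer claim. Met.
  (b) The plaintiff resides in Seldale, which is not Harkmere, so one alternative holds. Met.
  (c) The amount in controversy is USD 4,500, within the $4,500 ceiling, so one alternative holds. Met.
  (d) The corporate defendant(s) are organised in Harkmere, not Seldale. But the amount in controversy is 4,500 dollars, which meets the USD 3,500 floor, and the 'unless' clause therefore excuses the requirement. Satisfied.
  → The court has jurisdiction.
Courts with jurisdiction: the Circuit Court of Tarhaven, the Provincial Court of Zefdale, the Harkmere Regional Court, the Thornstead District Court — 4 in total.

4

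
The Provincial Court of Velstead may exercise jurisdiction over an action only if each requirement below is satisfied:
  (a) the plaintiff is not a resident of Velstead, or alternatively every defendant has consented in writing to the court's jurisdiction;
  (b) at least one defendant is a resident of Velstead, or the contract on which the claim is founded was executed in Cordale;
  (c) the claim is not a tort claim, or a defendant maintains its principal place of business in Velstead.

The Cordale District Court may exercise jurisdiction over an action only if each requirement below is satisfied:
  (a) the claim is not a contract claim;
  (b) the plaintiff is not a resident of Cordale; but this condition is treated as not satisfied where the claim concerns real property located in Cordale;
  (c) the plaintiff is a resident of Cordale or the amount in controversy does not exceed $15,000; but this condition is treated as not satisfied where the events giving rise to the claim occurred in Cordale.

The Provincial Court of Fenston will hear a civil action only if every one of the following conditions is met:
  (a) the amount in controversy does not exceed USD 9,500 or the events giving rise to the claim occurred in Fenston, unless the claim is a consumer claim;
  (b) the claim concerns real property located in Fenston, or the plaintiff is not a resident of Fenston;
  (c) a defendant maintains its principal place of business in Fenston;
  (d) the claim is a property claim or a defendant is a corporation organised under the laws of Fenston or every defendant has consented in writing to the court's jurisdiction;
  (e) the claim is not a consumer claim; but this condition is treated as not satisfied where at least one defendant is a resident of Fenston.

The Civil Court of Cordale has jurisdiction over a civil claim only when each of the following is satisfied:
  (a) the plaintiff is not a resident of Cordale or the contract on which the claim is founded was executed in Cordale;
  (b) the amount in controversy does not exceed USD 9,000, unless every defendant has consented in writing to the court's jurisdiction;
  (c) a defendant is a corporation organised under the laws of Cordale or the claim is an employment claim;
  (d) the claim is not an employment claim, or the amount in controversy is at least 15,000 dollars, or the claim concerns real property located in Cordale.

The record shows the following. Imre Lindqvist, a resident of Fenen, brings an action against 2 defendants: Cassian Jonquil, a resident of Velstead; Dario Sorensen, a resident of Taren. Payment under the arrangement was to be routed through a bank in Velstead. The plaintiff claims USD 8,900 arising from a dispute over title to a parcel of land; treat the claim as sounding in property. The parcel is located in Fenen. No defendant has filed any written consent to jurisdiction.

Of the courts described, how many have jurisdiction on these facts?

2

The Provincial Court of Velstead:
  (a) The plaintiff resides in Fenen, which is not Velstead, which satisfies one of the alternatives. Met.
  (b) Cassian Jonquil resides in Velstead, which satisfies one of the alternatives. Condition met.
  (c) The claim is a property claim, not a tort claim — that alternative is enough. Condition met.
  → All conditions met; jurisdiction exists.
The Cordale District Court:
  (a) The claim is a property claim, not a contract claim. Condition met.
  (b) The plaintiff resides in Fenen, which is not Cordale. The exception is not triggered, since the property lies in Fenen, not Cordale. Met.
  (c) The amount in controversy is USD 8,900, within the $15,000 ceiling, which satisfies one of the alternatives. The exception is not triggered, since the operative events occurred in Fenen, not Cordale. Satisfied.
  → Every requirement is satisfied — jurisdiction.
The Provincial Court of Fenston:
  (a) The amount in controversy is USD 8,900, within the USD 9,500 ceiling — that alternative is enough. Satisfied.
  (b) The plaintiff resides in Fenen, which is not Fenston, so one alternative holds. Met.
  (c) No defendant is a corporation. Condition not met.
  (d) The claim is a property claim, which satisfies one of the alternatives. Met.
  (e) The claim is a property claim, not a consumer claim. The carve-out does not apply: no defendant resides in Fenston (they reside in Velstead, Taren). Met.
  → No jurisdiction.
The Civil Court of Cordale:
  (a) The plaintiff resides in Fenen, which is not Cordale — that alternative is enough. Condition met.
  (b) The amount in controversy is $8,900, within the 9,000 dollars ceiling. Met.
  (c) No defendant is a corporation; the claim is a property claim, not an employment claim — every alternative fails. Fails.
  (d) The claim is a property claim, not an employment claim, so this disjunct is met. Condition met.
  → The court lacks jurisdiction.
Courts with jurisdiction: the Provincial Court of Velstead, the Cordale District Court — 2 in total.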